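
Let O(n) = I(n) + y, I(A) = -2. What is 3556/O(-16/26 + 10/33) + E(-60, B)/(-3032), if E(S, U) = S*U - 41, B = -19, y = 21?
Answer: 10760911/57608 ≈ 186.80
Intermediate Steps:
O(n) = 19 (O(n) = -2 + 21 = 19)
E(S, U) = -41 + S*U
3556/O(-16/26 + 10/33) + E(-60, B)/(-3032) = 3556/19 + (-41 - 60*(-19))/(-3032) = 3556*(1/19) + (-41 + 1140)*(-1/3032) = 3556/19 + 1099*(-1/3032) = 3556/19 - 1099/3032 = 10760911/57608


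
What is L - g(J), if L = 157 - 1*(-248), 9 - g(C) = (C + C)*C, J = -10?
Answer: 596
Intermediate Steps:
g(C) = 9 - 2*C² (g(C) = 9 - (C + C)*C = 9 - 2*C*C = 9 - 2*C²)
L = 405 (L = 157 + 248 = 405)
L - g(J) = 405 - (9 - 2*(-10)²) = 405 - (9 - 2*100) = 405 - (9 - 200) = 405 - 1*(-191) = 405 + 191 = 596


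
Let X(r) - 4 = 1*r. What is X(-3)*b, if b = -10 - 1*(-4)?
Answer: -6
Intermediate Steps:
X(r) = 4 + r (X(r) = 4 + 1*r = 4 + r)
b = -6 (b = -10 + 4 = -6)
X(-3)*b = (4 - 3)*(-6) = 1*(-6) = -6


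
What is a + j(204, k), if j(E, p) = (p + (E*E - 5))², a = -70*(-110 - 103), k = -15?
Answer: 1730242126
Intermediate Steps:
a = 14910 (a = -70*(-213) = 14910)
j(E, p) = (-5 + p + E²)² (j(E, p) = (p + (E² - 5))² = (p + (-5 + E²))² = (-5 + p + E²)²)
a + j(204, k) = 14910 + (-5 - 15 + 204²)² = 14910 + (-5 - 15 + 41616)² = 14910 + 41596² = 14910 + 1730227216 = 1730242126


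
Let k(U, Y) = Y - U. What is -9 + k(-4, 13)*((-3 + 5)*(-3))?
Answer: -111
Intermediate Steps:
-9 + k(-4, 13)*((-3 + 5)*(-3)) = -9 + (13 - 1*(-4))*((-3 + 5)*(-3)) = -9 + (13 + 4)*(2*(-3)) = -9 + 17*(-6) = -9 - 102 = -111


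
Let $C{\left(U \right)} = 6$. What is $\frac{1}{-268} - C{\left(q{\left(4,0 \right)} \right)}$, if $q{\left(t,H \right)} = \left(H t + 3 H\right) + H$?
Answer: $- \frac{1609}{268} \approx -6.0037$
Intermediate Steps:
$q{\left(t,H \right)} = 4 H + H t$ ($q{\left(t,H \right)} = \left(3 H + H t\right) + H = 4 H + H t$)
$\frac{1}{-268} - C{\left(q{\left(4,0 \right)} \right)} = \frac{1}{-268} - 6 = - \frac{1}{268} - 6 = - \frac{1609}{268}$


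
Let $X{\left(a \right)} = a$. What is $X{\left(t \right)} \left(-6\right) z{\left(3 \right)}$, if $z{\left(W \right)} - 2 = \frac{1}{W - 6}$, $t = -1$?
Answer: $10$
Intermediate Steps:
$z{\left(W \right)} = 2 + \frac{1}{-6 + W}$ ($z{\left(W \right)} = 2 + \frac{1}{W - 6} = 2 + \frac{1}{-6 + W}$)
$X{\left(t \right)} \left(-6\right) z{\left(3 \right)} = \left(-1\right) \left(-6\right) \frac{-11 + 2 \cdot 3}{-6 + 3} = 6 \frac{-11 + 6}{-3} = 6 \left(\left(- \frac{1}{3}\right) \left(-5\right)\right) = 6 \cdot \frac{5}{3} = 10$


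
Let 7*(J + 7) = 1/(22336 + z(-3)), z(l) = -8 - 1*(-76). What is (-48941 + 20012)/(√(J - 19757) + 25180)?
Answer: -114238568198160/99437132775791 + 57858*I*√121524001607337/99437132775791 ≈ -1.1489 + 0.0064142*I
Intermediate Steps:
z(l) = 68 (z(l) = -8 + 76 = 68)
J = -1097795/156828 (J = -7 + 1/(7*(22336 + 68)) = -7 + (⅐)/22404 = -7 + (⅐)*(1/22404) = -7 + 1/156828 = -1097795/156828 ≈ -7.0000)
(-48941 + 20012)/(√(J - 19757) + 25180) = (-48941 + 20012)/(√(-1097795/156828 - 19757) + 25180) = -28929/(√(-3099548591/156828) + 25180) = -28929/(I*√121524001607337/78414 + 25180) = -28929/(25180 + I*√121524001607337/78414)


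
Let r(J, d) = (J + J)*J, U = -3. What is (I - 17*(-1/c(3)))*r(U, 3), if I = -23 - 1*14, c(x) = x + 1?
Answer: -1179/2 ≈ -589.50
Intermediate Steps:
c(x) = 1 + x
r(J, d) = 2*J² (r(J, d) = (2*J)*J = 2*J²)
I = -37 (I = -23 - 14 = -37)
(I - 17*(-1/c(3)))*r(U, 3) = (-37 - 17*(-1/(1 + 3)))*(2*(-3)²) = (-37 - 17/(4*(-1)))*(2*9) = (-37 - 17/(-4))*18 = (-37 - 17*(-¼))*18 = (-37 + 17/4)*18 = -131/4*18 = -1179/2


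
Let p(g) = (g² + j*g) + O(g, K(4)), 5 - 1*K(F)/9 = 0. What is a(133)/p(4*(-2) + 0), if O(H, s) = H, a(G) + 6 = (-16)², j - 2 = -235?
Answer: 25/192 ≈ 0.13021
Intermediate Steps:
j = -233 (j = 2 - 235 = -233)
K(F) = 45 (K(F) = 45 - 9*0 = 45 + 0 = 45)
a(G) = 250 (a(G) = -6 + (-16)² = -6 + 256 = 250)
p(g) = g² - 232*g (p(g) = (g² - 233*g) + g = g² - 232*g)
a(133)/p(4*(-2) + 0) = 250/(((4*(-2) + 0)*(-232 + (4*(-2) + 0)))) = 250/(((-8 + 0)*(-232 + (-8 + 0)))) = 250/((-8*(-232 - 8))) = 250/((-8*(-240))) = 250/1920 = 250*(1/1920) = 25/192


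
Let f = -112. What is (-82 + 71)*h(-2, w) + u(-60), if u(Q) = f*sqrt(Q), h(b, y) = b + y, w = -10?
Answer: 132 - 224*I*sqrt(15) ≈ 132.0 - 867.55*I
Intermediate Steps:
u(Q) = -112*sqrt(Q)
(-82 + 71)*h(-2, w) + u(-60) = (-82 + 71)*(-2 - 10) - 224*I*sqrt(15) = -11*(-12) - 224*I*sqrt(15) = 132 - 224*I*sqrt(15)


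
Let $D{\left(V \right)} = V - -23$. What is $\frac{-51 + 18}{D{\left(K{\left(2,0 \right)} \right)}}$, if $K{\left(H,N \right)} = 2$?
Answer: $- \frac{33}{25} \approx -1.32$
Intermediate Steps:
$D{\left(V \right)} = 23 + V$ ($D{\left(V \right)} = V + 23 = 23 + V$)
$\frac{-51 + 18}{D{\left(K{\left(2,0 \right)} \right)}} = \frac{-51 + 18}{23 + 2} = - \frac{33}{25}$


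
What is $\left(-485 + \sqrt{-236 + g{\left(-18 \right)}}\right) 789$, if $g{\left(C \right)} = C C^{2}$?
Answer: $-382665 + 1578 i \sqrt{1517} \approx -3.8267 \cdot 10^{5} + 61461.0 i$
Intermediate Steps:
$g{\left(C \right)} = C^{3}$
$\left(-485 + \sqrt{-236 + g{\left(-18 \right)}}\right) 789 = \left(-485 + \sqrt{-236 + \left(-18\right)^{3}}\right) 789 = \left(-485 + \sqrt{-236 - 5832}\right) 789 = \left(-485 + \sqrt{-6068}\right) 789 = \left(-485 + 2 i \sqrt{1517}\right) 789 = -382665 + 1578 i \sqrt{1517}$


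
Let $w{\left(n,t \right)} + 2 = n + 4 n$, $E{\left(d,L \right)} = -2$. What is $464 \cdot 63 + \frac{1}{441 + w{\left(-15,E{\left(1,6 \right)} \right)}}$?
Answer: $\frac{10640449}{364} \approx 29232.0$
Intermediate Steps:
$w{\left(n,t \right)} = -2 + 5 n$ ($w{\left(n,t \right)} = -2 + \left(n + 4 n\right) = -2 + 5 n$)
$464 \cdot 63 + \frac{1}{441 + w{\left(-15,E{\left(1,6 \right)} \right)}} = 464 \cdot 63 + \frac{1}{441 + \left(-2 + 5 \left(-15\right)\right)} = 29232 + \frac{1}{441 - 77} = 29232 + \frac{1}{364} = \frac{10640449}{364}$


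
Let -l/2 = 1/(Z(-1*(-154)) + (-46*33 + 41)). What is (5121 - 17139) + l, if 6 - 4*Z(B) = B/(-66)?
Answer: -212706558/17699 ≈ -12018.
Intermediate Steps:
Z(B) = 3/2 + B/264 (Z(B) = 3/2 - B/(4*(-66)) = 3/2 - B*(-1)/(4*66) = 3/2 - (-1)*B/264 = 3/2 + B/264)
l = 24/17699 (l = -2/((3/2 + (-1*(-154))/264) + (-46*33 + 41)) = -2/((3/2 + (1/264)*154) + (-1518 + 41)) = -2/((3/2 + 7/12) - 1477) = -2/(25/12 - 1477) = -2/(-17699/12) = -2*(-12/17699) = 24/17699 ≈ 0.0013560)
(5121 - 17139) + l = (5121 - 17139) + 24/17699 = -12018 + 24/17699 = -212706558/17699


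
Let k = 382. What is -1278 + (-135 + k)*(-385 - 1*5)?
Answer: -97608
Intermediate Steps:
-1278 + (-135 + k)*(-385 - 1*5) = -1278 + (-135 + 382)*(-385 - 1*5) = -1278 + 247*(-385 - 5) = -1278 + 247*(-390) = -1278 - 96330 = -97608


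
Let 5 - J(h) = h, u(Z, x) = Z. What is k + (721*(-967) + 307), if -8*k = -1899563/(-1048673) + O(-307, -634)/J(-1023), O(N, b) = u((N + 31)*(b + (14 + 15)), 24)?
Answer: -375652656102319/539017922 ≈ -6.9692e+5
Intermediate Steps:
O(N, b) = (29 + b)*(31 + N) (O(N, b) = (N + 31)*(b + (14 + 15)) = (31 + N)*(b + 29) = (31 + N)*(29 + b) = (29 + b)*(31 + N))
J(h) = 5 - h
k = -11066260519/539017922 (k = -(-1899563/(-1048673) + (899 + 29*(-307) + 31*(-634) - 307*(-634))/(5 - 1*(-1023)))/8 = -(-1899563*(-1/1048673) + (899 - 8903 - 19654 + 194638)/(5 + 1023))/8 = -(1899563/1048673 + 166980/1028)/8 = -(1899563/1048673 + 166980*(1/1028))/8 = -(1899563/1048673 + 41745/257)/8 = -⅛*44265042076/269508961 = -11066260519/539017922 ≈ -20.530)
k + (721*(-967) + 307) = -11066260519/539017922 + (721*(-967) + 307) = -11066260519/539017922 + (-697207 + 307) = -11066260519/539017922 - 696900 = -375652656102319/539017922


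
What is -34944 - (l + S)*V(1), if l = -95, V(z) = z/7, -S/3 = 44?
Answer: -244381/7 ≈ -34912.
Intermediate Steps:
S = -132 (S = -3*44 = -132)
V(z) = z/7 (V(z) = z*(1/7) = z/7)
-34944 - (l + S)*V(1) = -34944 - (-95 - 132)*(1/7)*1 = -34944 - (-227)/7 = -34944 - 1*(-227/7) = -34944 + 227/7 = -244381/7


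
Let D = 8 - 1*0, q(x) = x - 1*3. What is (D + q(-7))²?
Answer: 4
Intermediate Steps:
q(x) = -3 + x (q(x) = x - 3 = -3 + x)
D = 8 (D = 8 + 0 = 8)
(D + q(-7))² = (8 + (-3 - 7))² = (8 - 10)² = (-2)² = 4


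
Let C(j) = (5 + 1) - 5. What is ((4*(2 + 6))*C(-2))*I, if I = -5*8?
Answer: -1280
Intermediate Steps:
I = -40
C(j) = 1 (C(j) = 6 - 5 = 1)
((4*(2 + 6))*C(-2))*I = ((4*(2 + 6))*1)*(-40) = ((4*8)*1)*(-40) = (32*1)*(-40) = 32*(-40) = -1280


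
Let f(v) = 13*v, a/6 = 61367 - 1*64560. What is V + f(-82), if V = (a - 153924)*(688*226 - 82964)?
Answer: -12552600034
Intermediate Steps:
a = -19158 (a = 6*(61367 - 1*64560) = 6*(61367 - 64560) = 6*(-3193) = -19158)
V = -12552598968 (V = (-19158 - 153924)*(688*226 - 82964) = -173082*(155488 - 82964) = -173082*72524 = -12552598968)
V + f(-82) = -12552598968 + 13*(-82) = -12552598968 - 1066 = -12552600034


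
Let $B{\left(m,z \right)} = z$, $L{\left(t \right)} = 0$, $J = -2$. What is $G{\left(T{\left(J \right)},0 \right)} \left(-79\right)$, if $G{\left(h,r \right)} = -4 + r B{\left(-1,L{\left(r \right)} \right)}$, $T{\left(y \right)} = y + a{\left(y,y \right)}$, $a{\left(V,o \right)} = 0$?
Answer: $316$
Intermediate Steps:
$T{\left(y \right)} = y$ ($T{\left(y \right)} = y + 0 = y$)
$G{\left(h,r \right)} = -4$ ($G{\left(h,r \right)} = -4 + r 0 = -4 + 0 = -4$)
$G{\left(T{\left(J \right)},0 \right)} \left(-79\right) = \left(-4\right) \left(-79\right) = 316$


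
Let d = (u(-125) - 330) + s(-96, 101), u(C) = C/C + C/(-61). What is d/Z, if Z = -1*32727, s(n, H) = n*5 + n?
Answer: 18360/665449 ≈ 0.027590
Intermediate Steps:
s(n, H) = 6*n (s(n, H) = 5*n + n = 6*n)
u(C) = 1 - C/61 (u(C) = 1 + C*(-1/61) = 1 - C/61)
Z = -32727
d = -55080/61 (d = ((1 - 1/61*(-125)) - 330) + 6*(-96) = ((1 + 125/61) - 330) - 576 = (186/61 - 330) - 576 = -19944/61 - 576 = -55080/61 ≈ -902.95)
d/Z = -55080/61/(-32727) = -55080/61*(-1/32727) = 18360/665449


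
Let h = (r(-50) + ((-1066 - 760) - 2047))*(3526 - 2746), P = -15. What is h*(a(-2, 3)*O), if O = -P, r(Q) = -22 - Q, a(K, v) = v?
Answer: -134959500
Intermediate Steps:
O = 15 (O = -1*(-15) = 15)
h = -2999100 (h = ((-22 - 1*(-50)) + ((-1066 - 760) - 2047))*(3526 - 2746) = ((-22 + 50) + (-1826 - 2047))*780 = (28 - 3873)*780 = -3845*780 = -2999100)
h*(a(-2, 3)*O) = -8997300*15 = -2999100*45 = -134959500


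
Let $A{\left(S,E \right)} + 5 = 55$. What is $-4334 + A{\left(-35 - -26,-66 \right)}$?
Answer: $-4284$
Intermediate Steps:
$A{\left(S,E \right)} = 50$ ($A{\left(S,E \right)} = -5 + 55 = 50$)
$-4334 + A{\left(-35 - -26,-66 \right)} = -4334 + 50 = -4284$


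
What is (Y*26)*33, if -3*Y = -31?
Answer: 8866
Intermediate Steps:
Y = 31/3 (Y = -⅓*(-31) = 31/3 ≈ 10.333)
(Y*26)*33 = ((31/3)*26)*33 = (806/3)*33 = 8866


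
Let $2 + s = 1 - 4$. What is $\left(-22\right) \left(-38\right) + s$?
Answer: $831$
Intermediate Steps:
$s = -5$ ($s = -2 + \left(1 - 4\right) = -2 - 3 = -5$)
$\left(-22\right) \left(-38\right) + s = \left(-22\right) \left(-38\right) - 5 = 836 - 5 = 831$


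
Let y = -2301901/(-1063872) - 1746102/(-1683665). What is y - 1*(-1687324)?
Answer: 3022347317206219229/1791204050880 ≈ 1.6873e+6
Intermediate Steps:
y = 5733259174109/1791204050880 (y = -2301901*(-1/1063872) - 1746102*(-1/1683665) = 2301901/1063872 + 1746102/1683665 = 5733259174109/1791204050880 ≈ 3.2008)
y - 1*(-1687324) = 5733259174109/1791204050880 - 1*(-1687324) = 5733259174109/1791204050880 + 1687324 = 3022347317206219229/1791204050880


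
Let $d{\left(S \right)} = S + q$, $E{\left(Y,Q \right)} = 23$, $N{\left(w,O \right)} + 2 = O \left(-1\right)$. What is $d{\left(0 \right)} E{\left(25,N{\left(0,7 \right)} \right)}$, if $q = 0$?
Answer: $0$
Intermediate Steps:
$N{\left(w,O \right)} = -2 - O$ ($N{\left(w,O \right)} = -2 + O \left(-1\right) = -2 - O$)
$d{\left(S \right)} = S$ ($d{\left(S \right)} = S + 0 = S$)
$d{\left(0 \right)} E{\left(25,N{\left(0,7 \right)} \right)} = 0 \cdot 23 = 0$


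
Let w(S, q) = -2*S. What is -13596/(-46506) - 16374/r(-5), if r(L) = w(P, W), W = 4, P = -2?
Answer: -63452905/15502 ≈ -4093.2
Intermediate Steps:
r(L) = 4 (r(L) = -2*(-2) = 4)
-13596/(-46506) - 16374/r(-5) = -13596/(-46506) - 16374/4 = -13596*(-1/46506) - 16374*¼ = 2266/7751 - 8187/2 = -63452905/15502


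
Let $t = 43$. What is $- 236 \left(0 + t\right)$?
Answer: $-10148$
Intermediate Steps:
$- 236 \left(0 + t\right) = - 236 \left(0 + 43\right) = \left(-236\right) 43 = -10148$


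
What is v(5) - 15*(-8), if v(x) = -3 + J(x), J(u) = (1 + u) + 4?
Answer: 127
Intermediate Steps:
J(u) = 5 + u
v(x) = 2 + x (v(x) = -3 + (5 + x) = 2 + x)
v(5) - 15*(-8) = (2 + 5) - 15*(-8) = 7 + 120 = 127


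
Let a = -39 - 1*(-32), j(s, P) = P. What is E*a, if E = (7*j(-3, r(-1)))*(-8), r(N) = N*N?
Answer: 392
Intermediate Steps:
r(N) = N**2
E = -56 (E = (7*(-1)**2)*(-8) = (7*1)*(-8) = 7*(-8) = -56)
a = -7 (a = -39 + 32 = -7)
E*a = -56*(-7) = 392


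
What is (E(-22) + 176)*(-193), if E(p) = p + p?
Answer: -25476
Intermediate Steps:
E(p) = 2*p
(E(-22) + 176)*(-193) = (2*(-22) + 176)*(-193) = (-44 + 176)*(-193) = 132*(-193) = -25476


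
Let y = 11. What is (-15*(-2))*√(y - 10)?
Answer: 30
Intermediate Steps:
(-15*(-2))*√(y - 10) = (-15*(-2))*√(11 - 10) = 30*√1 = 30*1 = 30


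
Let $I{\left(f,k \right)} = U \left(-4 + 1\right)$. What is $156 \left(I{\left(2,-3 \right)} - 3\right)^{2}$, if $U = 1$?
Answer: $5616$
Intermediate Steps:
$I{\left(f,k \right)} = -3$ ($I{\left(f,k \right)} = 1 \left(-4 + 1\right) = 1 \left(-3\right) = -3$)
$156 \left(I{\left(2,-3 \right)} - 3\right)^{2} = 156 \left(-3 - 3\right)^{2} = 156 \left(-6\right)^{2} = 156 \cdot 36 = 5616$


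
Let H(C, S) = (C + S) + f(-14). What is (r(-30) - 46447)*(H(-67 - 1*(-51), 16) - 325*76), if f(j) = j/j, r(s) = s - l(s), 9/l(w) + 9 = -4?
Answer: 14922938208/13 ≈ 1.1479e+9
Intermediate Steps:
l(w) = -9/13 (l(w) = 9/(-9 - 4) = 9/(-13) = 9*(-1/13) = -9/13)
r(s) = 9/13 + s (r(s) = s - 1*(-9/13) = s + 9/13 = 9/13 + s)
f(j) = 1
H(C, S) = 1 + C + S (H(C, S) = (C + S) + 1 = 1 + C + S)
(r(-30) - 46447)*(H(-67 - 1*(-51), 16) - 325*76) = ((9/13 - 30) - 46447)*((1 + (-67 - 1*(-51)) + 16) - 325*76) = (-381/13 - 46447)*((1 + (-67 + 51) + 16) - 24700) = -604192*((1 - 16 + 16) - 24700)/13 = -604192*(1 - 24700)/13 = -604192/13*(-24699) = 14922938208/13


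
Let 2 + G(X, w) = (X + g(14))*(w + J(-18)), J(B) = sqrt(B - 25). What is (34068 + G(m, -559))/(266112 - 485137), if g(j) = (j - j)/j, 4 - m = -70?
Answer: 292/8761 - 74*I*sqrt(43)/219025 ≈ 0.03333 - 0.0022155*I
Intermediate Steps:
m = 74 (m = 4 - 1*(-70) = 4 + 70 = 74)
J(B) = sqrt(-25 + B)
g(j) = 0 (g(j) = 0/j = 0)
G(X, w) = -2 + X*(w + I*sqrt(43)) (G(X, w) = -2 + (X + 0)*(w + sqrt(-25 - 18)) = -2 + X*(w + sqrt(-43)) = -2 + X*(w + I*sqrt(43)))
(34068 + G(m, -559))/(266112 - 485137) = (34068 + (-2 + 74*(-559) + I*74*sqrt(43)))/(266112 - 485137) = (34068 + (-2 - 41366 + 74*I*sqrt(43)))/(-219025) = (34068 + (-41368 + 74*I*sqrt(43)))*(-1/219025) = (-7300 + 74*I*sqrt(43))*(-1/219025) = 292/8761 - 74*I*sqrt(43)/219025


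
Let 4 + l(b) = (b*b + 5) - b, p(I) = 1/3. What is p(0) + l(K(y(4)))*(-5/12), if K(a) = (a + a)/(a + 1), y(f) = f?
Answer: -29/60 ≈ -0.48333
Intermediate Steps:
p(I) = ⅓
K(a) = 2*a/(1 + a) (K(a) = (2*a)/(1 + a) = 2*a/(1 + a))
l(b) = 1 + b² - b (l(b) = -4 + ((b*b + 5) - b) = -4 + ((b² + 5) - b) = -4 + ((5 + b²) - b) = -4 + (5 + b² - b) = 1 + b² - b)
p(0) + l(K(y(4)))*(-5/12) = ⅓ + (1 + (2*4/(1 + 4))² - 2*4/(1 + 4))*(-5/12) = ⅓ + (1 + (2*4/5)² - 2*4/5)*(-5*1/12) = ⅓ + (1 + (2*4*(⅕))² - 2*4/5)*(-5/12) = ⅓ + (1 + (8/5)² - 1*8/5)*(-5/12) = ⅓ + (1 + 64/25 - 8/5)*(-5/12) = ⅓ + (49/25)*(-5/12) = ⅓ - 49/60 = -29/60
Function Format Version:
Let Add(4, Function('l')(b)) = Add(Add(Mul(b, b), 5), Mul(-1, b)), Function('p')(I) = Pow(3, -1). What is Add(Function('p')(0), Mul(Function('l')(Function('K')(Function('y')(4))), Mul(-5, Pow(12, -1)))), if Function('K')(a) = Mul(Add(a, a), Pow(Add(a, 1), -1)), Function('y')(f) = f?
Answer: Rational(-29, 60) ≈ -0.48333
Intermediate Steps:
Function('p')(I) = Rational(1, 3)
Function('K')(a) = Mul(2, a, Pow(Add(1, a), -1)) (Function('K')(a) = Mul(Mul(2, a), Pow(Add(1, a), -1)) = Mul(2, a, Pow(Add(1, a), -1)))
Function('l')(b) = Add(1, Pow(b, 2), Mul(-1, b)) (Function('l')(b) = Add(-4, Add(Add(Mul(b, b), 5), Mul(-1, b))) = Add(-4, Add(Add(Pow(b, 2), 5), Mul(-1, b))) = Add(-4, Add(Add(5, Pow(b, 2)), Mul(-1, b))) = Add(-4, Add(5, Pow(b, 2), Mul(-1, b))) = Add(1, Pow(b, 2), Mul(-1, b)))
Add(Function('p')(0), Mul(Function('l')(Function('K')(Function('y')(4))), Mul(-5, Pow(12, -1)))) = Add(Rational(1, 3), Mul(Add(1, Pow(Mul(2, 4, Pow(Add(1, 4), -1)), 2), Mul(-1, Mul(2, 4, Pow(Add(1, 4), -1)))), Mul(-5, Pow(12, -1)))) = Add(Rational(1, 3), Mul(Add(1, Pow(Mul(2, 4, Pow(5, -1)), 2), Mul(-1, Mul(2, 4, Pow(5, -1)))), Mul(-5, Rational(1, 12)))) = Add(Rational(1, 3), Mul(Add(1, Pow(Mul(2, 4, Rational(1, 5)), 2), Mul(-1, Mul(2, 4, Rational(1, 5)))), Rational(-5, 12))) = Add(Rational(1, 3), Mul(Add(1, Pow(Rational(8, 5), 2), Mul(-1, Rational(8, 5))), Rational(-5, 12))) = Add(Rational(1, 3), Mul(Add(1, Rational(64, 25), Rational(-8, 5)), Rational(-5, 12))) = Add(Rational(1, 3), Mul(Rational(49, 25), Rational(-5, 12))) = Add(Rational(1, 3), Rational(-49, 60)) = Rational(-29, 60)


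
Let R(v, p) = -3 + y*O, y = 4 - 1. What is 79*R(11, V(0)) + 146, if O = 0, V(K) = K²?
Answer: -91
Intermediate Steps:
y = 3
R(v, p) = -3 (R(v, p) = -3 + 3*0 = -3 + 0 = -3)
79*R(11, V(0)) + 146 = 79*(-3) + 146 = -237 + 146 = -91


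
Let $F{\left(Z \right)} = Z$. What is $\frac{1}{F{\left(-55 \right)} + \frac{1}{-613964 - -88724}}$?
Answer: $- \frac{525240}{28888201} \approx -0.018182$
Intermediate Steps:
$\frac{1}{F{\left(-55 \right)} + \frac{1}{-613964 - -88724}} = \frac{1}{-55 + \frac{1}{-613964 - -88724}} = \frac{1}{-55 + \frac{1}{-613964 + 88724}} = \frac{1}{-55 + \frac{1}{-525240}} = \frac{1}{-55 - \frac{1}{525240}} = \frac{1}{- \frac{28888201}{525240}} = - \frac{525240}{28888201}$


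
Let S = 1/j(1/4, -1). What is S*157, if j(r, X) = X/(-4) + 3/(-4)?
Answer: -314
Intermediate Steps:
j(r, X) = -3/4 - X/4 (j(r, X) = X*(-1/4) + 3*(-1/4) = -X/4 - 3/4 = -3/4 - X/4)
S = -2 (S = 1/(-3/4 - 1/4*(-1)) = 1/(-3/4 + 1/4) = 1/(-1/2) = -2)
S*157 = -2*157 = -314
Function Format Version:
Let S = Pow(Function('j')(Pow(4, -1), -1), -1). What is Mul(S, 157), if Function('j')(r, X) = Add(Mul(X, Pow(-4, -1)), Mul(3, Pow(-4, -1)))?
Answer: -314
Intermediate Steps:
Function('j')(r, X) = Add(Rational(-3, 4), Mul(Rational(-1, 4), X)) (Function('j')(r, X) = Add(Mul(X, Rational(-1, 4)), Mul(3, Rational(-1, 4))) = Add(Mul(Rational(-1, 4), X), Rational(-3, 4)) = Add(Rational(-3, 4), Mul(Rational(-1, 4), X)))
S = -2 (S = Pow(Add(Rational(-3, 4), Mul(Rational(-1, 4), -1)), -1) = Pow(Add(Rational(-3, 4), Rational(1, 4)), -1) = Pow(Rational(-1, 2), -1) = -2)
Mul(S, 157) = Mul(-2, 157) = -314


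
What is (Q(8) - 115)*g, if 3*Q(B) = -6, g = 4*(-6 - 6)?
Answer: 5616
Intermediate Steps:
g = -48 (g = 4*(-12) = -48)
Q(B) = -2 (Q(B) = (1/3)*(-6) = -2)
(Q(8) - 115)*g = (-2 - 115)*(-48) = -117*(-48) = 5616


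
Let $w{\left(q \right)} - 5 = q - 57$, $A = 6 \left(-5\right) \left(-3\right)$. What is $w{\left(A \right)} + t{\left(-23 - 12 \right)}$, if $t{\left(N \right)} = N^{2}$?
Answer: $1263$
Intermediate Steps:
$A = 90$ ($A = \left(-30\right) \left(-3\right) = 90$)
$w{\left(q \right)} = -52 + q$ ($w{\left(q \right)} = 5 + \left(q - 57\right) = 5 + \left(-57 + q\right) = -52 + q$)
$w{\left(A \right)} + t{\left(-23 - 12 \right)} = \left(-52 + 90\right) + \left(-23 - 12\right)^{2} = 38 + \left(-23 - 12\right)^{2} = 38 + \left(-35\right)^{2} = 38 + 1225 = 1263$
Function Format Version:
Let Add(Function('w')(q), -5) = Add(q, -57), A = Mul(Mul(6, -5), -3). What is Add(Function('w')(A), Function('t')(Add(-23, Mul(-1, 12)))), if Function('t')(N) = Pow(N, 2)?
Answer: 1263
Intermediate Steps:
A = 90 (A = Mul(-30, -3) = 90)
Function('w')(q) = Add(-52, q) (Function('w')(q) = Add(5, Add(q, -57)) = Add(5, Add(-57, q)) = Add(-52, q))
Add(Function('w')(A), Function('t')(Add(-23, Mul(-1, 12)))) = Add(Add(-52, 90), Pow(Add(-23, Mul(-1, 12)), 2)) = Add(38, Pow(Add(-23, -12), 2)) = Add(38, Pow(-35, 2)) = Add(38, 1225) = 1263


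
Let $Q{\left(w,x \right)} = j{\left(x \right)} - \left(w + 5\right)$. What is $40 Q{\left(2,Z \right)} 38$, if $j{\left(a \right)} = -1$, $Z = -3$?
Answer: $-12160$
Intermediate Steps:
$Q{\left(w,x \right)} = -6 - w$ ($Q{\left(w,x \right)} = -1 - \left(w + 5\right) = -1 - \left(5 + w\right) = -6 - w$)
$40 Q{\left(2,Z \right)} 38 = 40 \left(-6 - 2\right) 38 = 40 \left(-8\right) 38 = \left(-320\right) 38 = -12160$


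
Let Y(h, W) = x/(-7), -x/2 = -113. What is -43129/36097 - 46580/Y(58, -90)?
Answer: 5880020333/4078961 ≈ 1441.5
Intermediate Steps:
x = 226 (x = -2*(-113) = 226)
Y(h, W) = -226/7 (Y(h, W) = 226/(-7) = 226*(-1/7) = -226/7)
-43129/36097 - 46580/Y(58, -90) = -43129/36097 - 46580/(-226/7) = -43129*1/36097 - 46580*(-7/226) = -43129/36097 + 163030/113 = 5880020333/4078961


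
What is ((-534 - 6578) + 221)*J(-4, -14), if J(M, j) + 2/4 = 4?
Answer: -48237/2 ≈ -24119.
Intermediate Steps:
J(M, j) = 7/2 (J(M, j) = -1/2 + 4 = 7/2)
((-534 - 6578) + 221)*J(-4, -14) = ((-534 - 6578) + 221)*(7/2) = (-7112 + 221)*(7/2) = -6891*7/2 = -48237/2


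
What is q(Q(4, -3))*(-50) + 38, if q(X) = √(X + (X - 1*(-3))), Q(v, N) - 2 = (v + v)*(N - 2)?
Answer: 38 - 50*I*√73 ≈ 38.0 - 427.2*I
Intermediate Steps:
Q(v, N) = 2 + 2*v*(-2 + N) (Q(v, N) = 2 + (v + v)*(N - 2) = 2 + (2*v)*(-2 + N) = 2 + 2*v*(-2 + N))
q(X) = √(3 + 2*X) (q(X) = √(X + (X + 3)) = √(X + (3 + X)) = √(3 + 2*X))
q(Q(4, -3))*(-50) + 38 = √(3 + 2*(2 - 4*4 + 2*(-3)*4))*(-50) + 38 = √(3 + 2*(2 - 16 - 24))*(-50) + 38 = √(3 + 2*(-38))*(-50) + 38 = √(3 - 76)*(-50) + 38 = √(-73)*(-50) + 38 = (I*√73)*(-50) + 38 = -50*I*√73 + 38 = 38 - 50*I*√73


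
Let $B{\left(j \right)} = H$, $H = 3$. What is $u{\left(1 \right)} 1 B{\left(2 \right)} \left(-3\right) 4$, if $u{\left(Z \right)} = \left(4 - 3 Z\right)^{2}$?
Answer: $-36$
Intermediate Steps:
$B{\left(j \right)} = 3$
$u{\left(1 \right)} 1 B{\left(2 \right)} \left(-3\right) 4 = \left(-4 + 3 \cdot 1\right)^{2} \cdot 1 \cdot 3 \left(-3\right) 4 = \left(-4 + 3\right)^{2} \cdot 3 \left(-3\right) 4 = \left(-1\right)^{2} \left(\left(-9\right) 4\right) = 1 \left(-36\right) = -36$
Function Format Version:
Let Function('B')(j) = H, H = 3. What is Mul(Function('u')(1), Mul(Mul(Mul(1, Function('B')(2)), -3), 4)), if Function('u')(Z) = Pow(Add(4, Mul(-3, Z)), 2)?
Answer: -36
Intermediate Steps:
Function('B')(j) = 3
Mul(Function('u')(1), Mul(Mul(Mul(1, Function('B')(2)), -3), 4)) = Mul(Pow(Add(-4, Mul(3, 1)), 2), Mul(Mul(Mul(1, 3), -3), 4)) = Mul(Pow(Add(-4, 3), 2), Mul(Mul(3, -3), 4)) = Mul(Pow(-1, 2), Mul(-9, 4)) = Mul(1, -36) = -36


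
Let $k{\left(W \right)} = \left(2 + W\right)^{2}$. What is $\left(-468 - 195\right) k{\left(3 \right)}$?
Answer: $-16575$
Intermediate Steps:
$\left(-468 - 195\right) k{\left(3 \right)} = \left(-468 - 195\right) \left(2 + 3\right)^{2} = - 663 \cdot 5^{2} = \left(-663\right) 25 = -16575$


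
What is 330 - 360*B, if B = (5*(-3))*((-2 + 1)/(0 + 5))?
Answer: -750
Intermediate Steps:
B = 3 (B = -(-15)/5 = -15*(-⅕) = 3)
330 - 360*B = 330 - 360*3 = 330 - 1080 = -750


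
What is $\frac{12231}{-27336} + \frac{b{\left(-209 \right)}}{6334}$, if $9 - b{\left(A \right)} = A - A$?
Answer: $- \frac{12870855}{28857704} \approx -0.44601$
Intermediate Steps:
$b{\left(A \right)} = 9$ ($b{\left(A \right)} = 9 - \left(A - A\right) = 9 - 0 = 9 + 0 = 9$)
$\frac{12231}{-27336} + \frac{b{\left(-209 \right)}}{6334} = \frac{12231}{-27336} + \frac{9}{6334} = 12231 \left(- \frac{1}{27336}\right) + 9 \cdot \frac{1}{6334} = - \frac{4077}{9112} + \frac{9}{6334} = - \frac{12870855}{28857704}$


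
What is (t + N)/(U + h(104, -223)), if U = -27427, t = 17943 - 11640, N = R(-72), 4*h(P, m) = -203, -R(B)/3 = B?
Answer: -8692/36637 ≈ -0.23725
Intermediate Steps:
R(B) = -3*B
h(P, m) = -203/4 (h(P, m) = (¼)*(-203) = -203/4)
N = 216 (N = -3*(-72) = 216)
t = 6303
(t + N)/(U + h(104, -223)) = (6303 + 216)/(-27427 - 203/4) = 6519/(-109911/4) = 6519*(-4/109911) = -8692/36637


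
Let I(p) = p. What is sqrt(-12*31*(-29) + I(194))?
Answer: 17*sqrt(38) ≈ 104.80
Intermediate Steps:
sqrt(-12*31*(-29) + I(194)) = sqrt(-12*31*(-29) + 194) = sqrt(-372*(-29) + 194) = sqrt(10788 + 194) = sqrt(10982) = 17*sqrt(38)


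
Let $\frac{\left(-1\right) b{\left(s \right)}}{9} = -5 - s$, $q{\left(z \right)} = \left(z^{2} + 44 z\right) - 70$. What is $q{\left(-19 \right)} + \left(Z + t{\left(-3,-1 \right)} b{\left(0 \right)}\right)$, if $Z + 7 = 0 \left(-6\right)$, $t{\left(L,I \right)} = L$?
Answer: $-687$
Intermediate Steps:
$q{\left(z \right)} = -70 + z^{2} + 44 z$
$b{\left(s \right)} = 45 + 9 s$ ($b{\left(s \right)} = - 9 \left(-5 - s\right) = 45 + 9 s$)
$Z = -7$ ($Z = -7 + 0 \left(-6\right) = -7 + 0 = -7$)
$q{\left(-19 \right)} + \left(Z + t{\left(-3,-1 \right)} b{\left(0 \right)}\right) = \left(-70 + \left(-19\right)^{2} + 44 \left(-19\right)\right) - \left(7 + 3 \left(45 + 9 \cdot 0\right)\right) = \left(-70 + 361 - 836\right) - \left(7 + 3 \left(45 + 0\right)\right) = -545 - 142 = -687$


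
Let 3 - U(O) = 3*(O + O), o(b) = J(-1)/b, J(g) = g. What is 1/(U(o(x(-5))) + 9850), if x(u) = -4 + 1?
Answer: 1/9851 ≈ 0.00010151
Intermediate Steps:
x(u) = -3
o(b) = -1/b
U(O) = 3 - 6*O (U(O) = 3 - 3*(O + O) = 3 - 3*2*O = 3 - 6*O)
1/(U(o(x(-5))) + 9850) = 1/((3 - (-6)/(-3)) + 9850) = 1/((3 - (-6)*(-1)/3) + 9850) = 1/((3 - 6*⅓) + 9850) = 1/((3 - 2) + 9850) = 1/(1 + 9850) = 1/9851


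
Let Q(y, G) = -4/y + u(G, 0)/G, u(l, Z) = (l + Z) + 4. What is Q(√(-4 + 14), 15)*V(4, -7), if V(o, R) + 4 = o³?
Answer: 76 - 24*√10 ≈ 0.10534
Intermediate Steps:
u(l, Z) = 4 + Z + l (u(l, Z) = (Z + l) + 4 = 4 + Z + l)
V(o, R) = -4 + o³
Q(y, G) = -4/y + (4 + G)/G (Q(y, G) = -4/y + (4 + 0 + G)/G = -4/y + (4 + G)/G)
Q(√(-4 + 14), 15)*V(4, -7) = (1 - 4/√(-4 + 14) + 4/15)*(-4 + 4³) = (1 - 4*√10/10 + 4*(1/15))*(-4 + 64) = (1 - 2*√10/5 + 4/15)*60 = (19/15 - 2*√10/5)*60 = 76 - 24*√10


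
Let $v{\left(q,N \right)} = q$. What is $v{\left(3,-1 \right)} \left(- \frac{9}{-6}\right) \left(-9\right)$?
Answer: $- \frac{81}{2} \approx -40.5$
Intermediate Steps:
$v{\left(3,-1 \right)} \left(- \frac{9}{-6}\right) \left(-9\right) = 3 \left(- \frac{9}{-6}\right) \left(-9\right) = 3 \left(\left(-9\right) \left(- \frac{1}{6}\right)\right) \left(-9\right) = 3 \cdot \frac{3}{2} \left(-9\right) = \frac{9}{2} \left(-9\right) = - \frac{81}{2}$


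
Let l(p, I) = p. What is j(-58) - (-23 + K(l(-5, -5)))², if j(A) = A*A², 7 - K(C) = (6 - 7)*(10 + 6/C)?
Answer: -4879096/25 ≈ -1.9516e+5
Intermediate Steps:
K(C) = 17 + 6/C (K(C) = 7 - (6 - 7)*(10 + 6/C) = 7 - (-1)*(10 + 6/C) = 7 - (-10 - 6/C) = 7 + (10 + 6/C) = 17 + 6/C)
j(A) = A³
j(-58) - (-23 + K(l(-5, -5)))² = (-58)³ - (-23 + (17 + 6/(-5)))² = -195112 - (-23 + (17 + 6*(-⅕)))² = -195112 - (-23 + (17 - 6/5))² = -195112 - (-23 + 79/5)² = -195112 - (-36/5)² = -195112 - 1*1296/25 = -195112 - 1296/25 = -4879096/25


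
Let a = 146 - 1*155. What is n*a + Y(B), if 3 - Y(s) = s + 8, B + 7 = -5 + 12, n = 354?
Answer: -3191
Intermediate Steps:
B = 0 (B = -7 + (-5 + 12) = -7 + 7 = 0)
Y(s) = -5 - s (Y(s) = 3 - (s + 8) = 3 - (8 + s) = 3 + (-8 - s) = -5 - s)
a = -9 (a = 146 - 155 = -9)
n*a + Y(B) = 354*(-9) + (-5 - 1*0) = -3186 + (-5 + 0) = -3186 - 5 = -3191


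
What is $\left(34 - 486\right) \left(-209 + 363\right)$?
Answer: $-69608$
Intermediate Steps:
$\left(34 - 486\right) \left(-209 + 363\right) = \left(-452\right) 154 = -69608$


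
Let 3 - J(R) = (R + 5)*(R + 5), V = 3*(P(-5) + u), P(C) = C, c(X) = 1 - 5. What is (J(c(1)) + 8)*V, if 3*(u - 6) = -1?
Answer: 20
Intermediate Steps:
u = 17/3 (u = 6 + (⅓)*(-1) = 6 - ⅓ = 17/3 ≈ 5.6667)
c(X) = -4
V = 2 (V = 3*(-5 + 17/3) = 3*(⅔) = 2)
J(R) = 3 - (5 + R)² (J(R) = 3 - (R + 5)*(R + 5) = 3 - (5 + R)*(5 + R) = 3 - (5 + R)²)
(J(c(1)) + 8)*V = ((3 - (5 - 4)²) + 8)*2 = ((3 - 1*1²) + 8)*2 = ((3 - 1*1) + 8)*2 = ((3 - 1) + 8)*2 = (2 + 8)*2 = 10*2 = 20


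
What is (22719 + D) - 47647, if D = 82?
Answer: -24846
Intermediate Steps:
(22719 + D) - 47647 = (22719 + 82) - 47647 = 22801 - 47647 = -24846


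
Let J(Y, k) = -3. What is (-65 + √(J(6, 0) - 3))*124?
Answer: -8060 + 124*I*√6 ≈ -8060.0 + 303.74*I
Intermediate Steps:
(-65 + √(J(6, 0) - 3))*124 = (-65 + √(-3 - 3))*124 = (-65 + √(-6))*124 = (-65 + I*√6)*124 = -8060 + 124*I*√6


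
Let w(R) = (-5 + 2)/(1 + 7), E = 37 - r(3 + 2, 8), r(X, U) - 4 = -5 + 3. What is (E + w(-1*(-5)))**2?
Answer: 76729/64 ≈ 1198.9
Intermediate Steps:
r(X, U) = 2 (r(X, U) = 4 + (-5 + 3) = 4 - 2 = 2)
E = 35 (E = 37 - 1*2 = 37 - 2 = 35)
w(R) = -3/8
(E + w(-1*(-5)))**2 = (35 - 3/8)**2 = (277/8)**2 = 76729/64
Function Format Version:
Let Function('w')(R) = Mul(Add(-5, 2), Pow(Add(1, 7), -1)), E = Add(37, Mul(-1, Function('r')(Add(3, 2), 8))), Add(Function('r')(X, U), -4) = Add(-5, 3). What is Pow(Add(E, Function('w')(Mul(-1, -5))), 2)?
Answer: Rational(76729, 64) ≈ 1198.9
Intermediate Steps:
Function('r')(X, U) = 2 (Function('r')(X, U) = Add(4, Add(-5, 3)) = Add(4, -2) = 2)
E = 35 (E = Add(37, Mul(-1, 2)) = Add(37, -2) = 35)
Function('w')(R) = Rational(-3, 8) (Function('w')(R) = Mul(-3, Pow(8, -1)) = Mul(-3, Rational(1, 8)) = Rational(-3, 8))
Pow(Add(E, Function('w')(Mul(-1, -5))), 2) = Pow(Add(35, Rational(-3, 8)), 2) = Pow(Rational(277, 8), 2) = Rational(76729, 64)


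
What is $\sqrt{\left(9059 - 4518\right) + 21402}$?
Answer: $\sqrt{25943} \approx 161.07$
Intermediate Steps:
$\sqrt{\left(9059 - 4518\right) + 21402} = \sqrt{4541 + 21402} = \sqrt{25943}$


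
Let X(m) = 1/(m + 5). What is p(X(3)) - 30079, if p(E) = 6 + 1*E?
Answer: -240583/8 ≈ -30073.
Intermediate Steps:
X(m) = 1/(5 + m)
p(E) = 6 + E
p(X(3)) - 30079 = (6 + 1/(5 + 3)) - 30079 = (6 + 1/8) - 30079 = (6 + ⅛) - 30079 = 49/8 - 30079 = -240583/8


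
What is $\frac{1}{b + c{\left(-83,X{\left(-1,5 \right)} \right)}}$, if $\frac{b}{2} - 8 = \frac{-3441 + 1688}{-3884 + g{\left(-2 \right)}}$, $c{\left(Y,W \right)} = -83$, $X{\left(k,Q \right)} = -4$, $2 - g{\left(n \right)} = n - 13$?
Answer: $- \frac{3867}{255583} \approx -0.01513$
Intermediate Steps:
$g{\left(n \right)} = 15 - n$ ($g{\left(n \right)} = 2 - \left(n - 13\right) = 2 - \left(-13 + n\right) = 15 - n$)
$b = \frac{65378}{3867}$ ($b = 16 + 2 \frac{-3441 + 1688}{-3884 + \left(15 - -2\right)} = 16 + 2 \left(- \frac{1753}{-3884 + \left(15 + 2\right)}\right) = 16 + 2 \left(- \frac{1753}{-3884 + 17}\right) = 16 + 2 \left(- \frac{1753}{-3867}\right) = 16 + 2 \left(\left(-1753\right) \left(- \frac{1}{3867}\right)\right) = 16 + 2 \cdot \frac{1753}{3867} = 16 + \frac{3506}{3867} = \frac{65378}{3867} \approx 16.907$)
$\frac{1}{b + c{\left(-83,X{\left(-1,5 \right)} \right)}} = \frac{1}{\frac{65378}{3867} - 83} = \frac{1}{- \frac{255583}{3867}} = - \frac{3867}{255583}$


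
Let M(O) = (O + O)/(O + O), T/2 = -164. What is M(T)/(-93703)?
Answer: -1/93703 ≈ -1.0672e-5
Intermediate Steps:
T = -328 (T = 2*(-164) = -328)
M(O) = 1 (M(O) = (2*O)/((2*O)) = (2*O)*(1/(2*O)) = 1)
M(T)/(-93703) = 1/(-93703) = 1*(-1/93703) = -1/93703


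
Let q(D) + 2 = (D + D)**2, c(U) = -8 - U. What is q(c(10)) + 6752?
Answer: 8046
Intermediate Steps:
q(D) = -2 + 4*D**2 (q(D) = -2 + (D + D)**2 = -2 + (2*D)**2 = -2 + 4*D**2)
q(c(10)) + 6752 = (-2 + 4*(-8 - 1*10)**2) + 6752 = (-2 + 4*(-8 - 10)**2) + 6752 = (-2 + 4*(-18)**2) + 6752 = (-2 + 4*324) + 6752 = (-2 + 1296) + 6752 = 1294 + 6752 = 8046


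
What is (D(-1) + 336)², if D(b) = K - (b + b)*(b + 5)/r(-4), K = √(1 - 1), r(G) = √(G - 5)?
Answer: 1016000/9 - 1792*I ≈ 1.1289e+5 - 1792.0*I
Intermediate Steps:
r(G) = √(-5 + G)
K = 0 (K = √0 = 0)
D(b) = 2*I*b*(5 + b)/3 (D(b) = 0 - (b + b)*(b + 5)/(√(-5 - 4)) = 0 - (2*b)*(5 + b)/(√(-9)) = 0 - 2*b*(5 + b)/(3*I) = 0 - 2*b*(5 + b)*(-I/3) = 0 - (-2)*I*b*(5 + b)/3 = 0 + 2*I*b*(5 + b)/3 = 2*I*b*(5 + b)/3)
(D(-1) + 336)² = ((⅔)*I*(-1)*(5 - 1) + 336)² = ((⅔)*I*(-1)*4 + 336)² = (-8*I/3 + 336)² = (336 - 8*I/3)²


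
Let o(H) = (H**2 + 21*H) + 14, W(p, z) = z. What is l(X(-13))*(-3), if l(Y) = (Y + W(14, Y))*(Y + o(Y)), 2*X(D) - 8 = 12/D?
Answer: -4868088/2197 ≈ -2215.8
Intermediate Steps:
X(D) = 4 + 6/D (X(D) = 4 + (12/D)/2 = 4 + 6/D)
o(H) = 14 + H**2 + 21*H
l(Y) = 2*Y*(14 + Y**2 + 22*Y) (l(Y) = (Y + Y)*(Y + (14 + Y**2 + 21*Y)) = (2*Y)*(14 + Y**2 + 22*Y) = 2*Y*(14 + Y**2 + 22*Y))
l(X(-13))*(-3) = (2*(4 + 6/(-13))*(14 + (4 + 6/(-13))**2 + 22*(4 + 6/(-13))))*(-3) = (2*(4 + 6*(-1/13))*(14 + (4 + 6*(-1/13))**2 + 22*(4 + 6*(-1/13))))*(-3) = (2*(4 - 6/13)*(14 + (4 - 6/13)**2 + 22*(4 - 6/13)))*(-3) = (2*(46/13)*(14 + (46/13)**2 + 22*(46/13)))*(-3) = (2*(46/13)*(14 + 2116/169 + 1012/13))*(-3) = (2*(46/13)*(17638/169))*(-3) = (1622696/2197)*(-3) = -4868088/2197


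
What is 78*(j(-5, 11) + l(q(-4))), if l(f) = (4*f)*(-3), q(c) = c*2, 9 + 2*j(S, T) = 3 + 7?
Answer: 7527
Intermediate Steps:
j(S, T) = ½ (j(S, T) = -9/2 + (3 + 7)/2 = -9/2 + (½)*10 = -9/2 + 5 = ½)
q(c) = 2*c
l(f) = -12*f
78*(j(-5, 11) + l(q(-4))) = 78*(½ - 24*(-4)) = 78*(½ - 12*(-8)) = 78*(½ + 96) = 78*(193/2) = 7527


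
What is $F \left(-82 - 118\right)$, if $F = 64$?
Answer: $-12800$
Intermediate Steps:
$F \left(-82 - 118\right) = 64 \left(-82 - 118\right) = 64 \left(-200\right) = -12800$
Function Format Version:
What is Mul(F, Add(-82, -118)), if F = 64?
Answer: -12800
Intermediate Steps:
Mul(F, Add(-82, -118)) = Mul(64, Add(-82, -118)) = Mul(64, -200) = -12800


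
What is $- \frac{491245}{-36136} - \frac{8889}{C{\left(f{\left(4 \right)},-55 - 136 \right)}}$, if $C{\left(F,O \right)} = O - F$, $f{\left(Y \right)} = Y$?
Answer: $\frac{139001893}{2348840} \approx 59.179$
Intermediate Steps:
$- \frac{491245}{-36136} - \frac{8889}{C{\left(f{\left(4 \right)},-55 - 136 \right)}} = - \frac{491245}{-36136} - \frac{8889}{\left(-55 - 136\right) - 4} = \left(-491245\right) \left(- \frac{1}{36136}\right) - \frac{8889}{-191 - 4} = \frac{491245}{36136} - \frac{8889}{-195} = \frac{491245}{36136} - - \frac{2963}{65} = \frac{491245}{36136} + \frac{2963}{65} = \frac{139001893}{2348840}$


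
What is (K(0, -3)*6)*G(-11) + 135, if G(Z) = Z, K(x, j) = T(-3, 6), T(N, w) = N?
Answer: 333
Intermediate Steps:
K(x, j) = -3
(K(0, -3)*6)*G(-11) + 135 = -3*6*(-11) + 135 = -18*(-11) + 135 = 198 + 135 = 333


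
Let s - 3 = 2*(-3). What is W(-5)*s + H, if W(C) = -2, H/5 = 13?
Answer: 71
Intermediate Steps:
H = 65 (H = 5*13 = 65)
s = -3 (s = 3 + 2*(-3) = 3 - 6 = -3)
W(-5)*s + H = -2*(-3) + 65 = 6 + 65 = 71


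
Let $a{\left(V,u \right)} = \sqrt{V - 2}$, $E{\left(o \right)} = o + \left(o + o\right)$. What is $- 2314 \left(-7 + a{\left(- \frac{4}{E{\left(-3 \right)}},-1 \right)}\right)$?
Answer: $16198 - \frac{2314 i \sqrt{14}}{3} \approx 16198.0 - 2886.1 i$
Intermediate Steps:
$E{\left(o \right)} = 3 o$ ($E{\left(o \right)} = o + 2 o = 3 o$)
$a{\left(V,u \right)} = \sqrt{-2 + V}$
$- 2314 \left(-7 + a{\left(- \frac{4}{E{\left(-3 \right)}},-1 \right)}\right) = - 2314 \left(-7 + \sqrt{-2 - \frac{4}{3 \left(-3\right)}}\right) = - 2314 \left(-7 + \sqrt{-2 - \frac{4}{-9}}\right) = - 2314 \left(-7 + \sqrt{-2 - - \frac{4}{9}}\right) = - 2314 \left(-7 + \sqrt{-2 + \frac{4}{9}}\right) = - 2314 \left(-7 + \sqrt{- \frac{14}{9}}\right) = - 2314 \left(-7 + \frac{i \sqrt{14}}{3}\right) = 16198 - \frac{2314 i \sqrt{14}}{3}$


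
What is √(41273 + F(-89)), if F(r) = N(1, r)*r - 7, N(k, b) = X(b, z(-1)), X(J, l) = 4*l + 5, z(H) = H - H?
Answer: √40821 ≈ 202.04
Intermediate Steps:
z(H) = 0
X(J, l) = 5 + 4*l
N(k, b) = 5 (N(k, b) = 5 + 4*0 = 5 + 0 = 5)
F(r) = -7 + 5*r (F(r) = 5*r - 7 = -7 + 5*r)
√(41273 + F(-89)) = √(41273 + (-7 + 5*(-89))) = √(41273 + (-7 - 445)) = √(41273 - 452) = √40821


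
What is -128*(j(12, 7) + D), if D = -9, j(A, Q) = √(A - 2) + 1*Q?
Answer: 256 - 128*√10 ≈ -148.77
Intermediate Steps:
j(A, Q) = Q + √(-2 + A) (j(A, Q) = √(-2 + A) + Q = Q + √(-2 + A))
-128*(j(12, 7) + D) = -128*((7 + √(-2 + 12)) - 9) = -128*((7 + √10) - 9) = -128*(-2 + √10) = 256 - 128*√10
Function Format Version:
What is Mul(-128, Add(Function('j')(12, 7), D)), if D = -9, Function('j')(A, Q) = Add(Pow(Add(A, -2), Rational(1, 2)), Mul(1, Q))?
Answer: Add(256, Mul(-128, Pow(10, Rational(1, 2)))) ≈ -148.77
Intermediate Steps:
Function('j')(A, Q) = Add(Q, Pow(Add(-2, A), Rational(1, 2))) (Function('j')(A, Q) = Add(Pow(Add(-2, A), Rational(1, 2)), Q) = Add(Q, Pow(Add(-2, A), Rational(1, 2))))
Mul(-128, Add(Function('j')(12, 7), D)) = Mul(-128, Add(Add(7, Pow(Add(-2, 12), Rational(1, 2))), -9)) = Mul(-128, Add(Add(7, Pow(10, Rational(1, 2))), -9)) = Mul(-128, Add(-2, Pow(10, Rational(1, 2)))) = Add(256, Mul(-128, Pow(10, Rational(1, 2))))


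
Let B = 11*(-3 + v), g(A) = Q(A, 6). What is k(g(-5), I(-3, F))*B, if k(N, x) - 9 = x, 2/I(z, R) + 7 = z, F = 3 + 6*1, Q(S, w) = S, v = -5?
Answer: -3872/5 ≈ -774.40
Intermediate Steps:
F = 9 (F = 3 + 6 = 9)
g(A) = A
I(z, R) = 2/(-7 + z)
k(N, x) = 9 + x
B = -88 (B = 11*(-3 - 5) = 11*(-8) = -88)
k(g(-5), I(-3, F))*B = (9 + 2/(-7 - 3))*(-88) = (9 + 2/(-10))*(-88) = (9 + 2*(-1/10))*(-88) = (9 - 1/5)*(-88) = (44/5)*(-88) = -3872/5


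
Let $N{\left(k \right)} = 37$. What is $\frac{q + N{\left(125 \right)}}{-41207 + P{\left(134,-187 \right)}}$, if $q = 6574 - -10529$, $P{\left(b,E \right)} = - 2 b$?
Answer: $- \frac{3428}{8295} \approx -0.41326$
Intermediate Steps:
$q = 17103$ ($q = 6574 + 10529 = 17103$)
$\frac{q + N{\left(125 \right)}}{-41207 + P{\left(134,-187 \right)}} = \frac{17103 + 37}{-41207 - 268} = \frac{17140}{-41207 - 268} = \frac{17140}{-41475} = 17140 \left(- \frac{1}{41475}\right) = - \frac{3428}{8295}$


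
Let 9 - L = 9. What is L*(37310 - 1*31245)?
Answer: 0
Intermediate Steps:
L = 0 (L = 9 - 1*9 = 9 - 9 = 0)
L*(37310 - 1*31245) = 0*(37310 - 1*31245) = 0*(37310 - 31245) = 0*6065 = 0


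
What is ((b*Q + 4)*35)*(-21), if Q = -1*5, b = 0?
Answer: -2940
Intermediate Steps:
Q = -5
((b*Q + 4)*35)*(-21) = ((0*(-5) + 4)*35)*(-21) = ((0 + 4)*35)*(-21) = (4*35)*(-21) = 140*(-21) = -2940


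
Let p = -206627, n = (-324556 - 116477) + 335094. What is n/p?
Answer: 105939/206627 ≈ 0.51271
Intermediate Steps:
n = -105939 (n = -441033 + 335094 = -105939)
n/p = -105939/(-206627) = -105939*(-1/206627) = 105939/206627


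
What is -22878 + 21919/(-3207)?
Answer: -73391665/3207 ≈ -22885.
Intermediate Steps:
-22878 + 21919/(-3207) = -22878 + 21919*(-1/3207) = -22878 - 21919/3207 = -73391665/3207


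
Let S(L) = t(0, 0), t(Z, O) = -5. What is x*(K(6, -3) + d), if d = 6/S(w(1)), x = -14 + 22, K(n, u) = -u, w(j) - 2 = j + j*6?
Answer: 72/5 ≈ 14.400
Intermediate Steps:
w(j) = 2 + 7*j (w(j) = 2 + (j + j*6) = 2 + (j + 6*j) = 2 + 7*j)
S(L) = -5
x = 8
d = -6/5 (d = 6/(-5) = 6*(-1/5) = -6/5 ≈ -1.2000)
x*(K(6, -3) + d) = 8*(-1*(-3) - 6/5) = 8*(3 - 6/5) = 8*(9/5) = 72/5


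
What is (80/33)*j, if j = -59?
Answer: -4720/33 ≈ -143.03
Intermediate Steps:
(80/33)*j = (80/33)*(-59) = -4720/33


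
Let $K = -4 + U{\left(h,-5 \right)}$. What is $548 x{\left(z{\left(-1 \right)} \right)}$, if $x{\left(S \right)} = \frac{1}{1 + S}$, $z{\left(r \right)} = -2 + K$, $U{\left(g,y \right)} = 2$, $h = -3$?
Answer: $- \frac{548}{3} \approx -182.67$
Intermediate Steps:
$K = -2$ ($K = -4 + 2 = -2$)
$z{\left(r \right)} = -4$ ($z{\left(r \right)} = -2 - 2 = -4$)
$548 x{\left(z{\left(-1 \right)} \right)} = \frac{548}{1 - 4} = \frac{548}{-3} = 548 \left(- \frac{1}{3}\right) = - \frac{548}{3}$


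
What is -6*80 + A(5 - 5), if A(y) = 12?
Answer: -468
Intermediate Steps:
-6*80 + A(5 - 5) = -6*80 + 12 = -480 + 12 = -468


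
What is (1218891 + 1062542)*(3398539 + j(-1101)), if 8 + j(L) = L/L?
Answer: 7753523056356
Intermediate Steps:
j(L) = -7 (j(L) = -8 + L/L = -8 + 1 = -7)
(1218891 + 1062542)*(3398539 + j(-1101)) = (1218891 + 1062542)*(3398539 - 7) = 2281433*3398532 = 7753523056356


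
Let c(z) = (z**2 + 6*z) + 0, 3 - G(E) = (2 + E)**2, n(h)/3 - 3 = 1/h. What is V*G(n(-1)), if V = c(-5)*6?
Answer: 1830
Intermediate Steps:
n(h) = 9 + 3/h
G(E) = 3 - (2 + E)**2
c(z) = z**2 + 6*z
V = -30 (V = -5*(6 - 5)*6 = -5*1*6 = -5*6 = -30)
V*G(n(-1)) = -30*(3 - (2 + (9 + 3/(-1)))**2) = -30*(3 - (2 + (9 + 3*(-1)))**2) = -30*(3 - (2 + (9 - 3))**2) = -30*(3 - (2 + 6)**2) = -30*(3 - 1*8**2) = -30*(3 - 1*64) = -30*(3 - 64) = -30*(-61) = 1830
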